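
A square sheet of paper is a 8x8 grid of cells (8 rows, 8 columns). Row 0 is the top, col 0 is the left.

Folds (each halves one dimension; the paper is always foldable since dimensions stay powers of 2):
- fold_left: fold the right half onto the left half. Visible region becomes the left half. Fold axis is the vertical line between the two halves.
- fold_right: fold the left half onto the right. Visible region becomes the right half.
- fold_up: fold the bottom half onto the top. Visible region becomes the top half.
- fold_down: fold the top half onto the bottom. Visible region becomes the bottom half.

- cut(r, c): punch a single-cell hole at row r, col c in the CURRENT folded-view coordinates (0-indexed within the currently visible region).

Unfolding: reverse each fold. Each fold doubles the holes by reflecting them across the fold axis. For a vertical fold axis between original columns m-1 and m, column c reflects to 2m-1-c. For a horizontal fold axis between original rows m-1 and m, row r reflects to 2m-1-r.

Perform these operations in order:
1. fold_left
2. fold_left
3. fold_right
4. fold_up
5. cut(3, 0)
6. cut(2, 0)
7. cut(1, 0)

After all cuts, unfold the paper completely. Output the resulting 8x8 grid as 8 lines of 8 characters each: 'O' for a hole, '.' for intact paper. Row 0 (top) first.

Op 1 fold_left: fold axis v@4; visible region now rows[0,8) x cols[0,4) = 8x4
Op 2 fold_left: fold axis v@2; visible region now rows[0,8) x cols[0,2) = 8x2
Op 3 fold_right: fold axis v@1; visible region now rows[0,8) x cols[1,2) = 8x1
Op 4 fold_up: fold axis h@4; visible region now rows[0,4) x cols[1,2) = 4x1
Op 5 cut(3, 0): punch at orig (3,1); cuts so far [(3, 1)]; region rows[0,4) x cols[1,2) = 4x1
Op 6 cut(2, 0): punch at orig (2,1); cuts so far [(2, 1), (3, 1)]; region rows[0,4) x cols[1,2) = 4x1
Op 7 cut(1, 0): punch at orig (1,1); cuts so far [(1, 1), (2, 1), (3, 1)]; region rows[0,4) x cols[1,2) = 4x1
Unfold 1 (reflect across h@4): 6 holes -> [(1, 1), (2, 1), (3, 1), (4, 1), (5, 1), (6, 1)]
Unfold 2 (reflect across v@1): 12 holes -> [(1, 0), (1, 1), (2, 0), (2, 1), (3, 0), (3, 1), (4, 0), (4, 1), (5, 0), (5, 1), (6, 0), (6, 1)]
Unfold 3 (reflect across v@2): 24 holes -> [(1, 0), (1, 1), (1, 2), (1, 3), (2, 0), (2, 1), (2, 2), (2, 3), (3, 0), (3, 1), (3, 2), (3, 3), (4, 0), (4, 1), (4, 2), (4, 3), (5, 0), (5, 1), (5, 2), (5, 3), (6, 0), (6, 1), (6, 2), (6, 3)]
Unfold 4 (reflect across v@4): 48 holes -> [(1, 0), (1, 1), (1, 2), (1, 3), (1, 4), (1, 5), (1, 6), (1, 7), (2, 0), (2, 1), (2, 2), (2, 3), (2, 4), (2, 5), (2, 6), (2, 7), (3, 0), (3, 1), (3, 2), (3, 3), (3, 4), (3, 5), (3, 6), (3, 7), (4, 0), (4, 1), (4, 2), (4, 3), (4, 4), (4, 5), (4, 6), (4, 7), (5, 0), (5, 1), (5, 2), (5, 3), (5, 4), (5, 5), (5, 6), (5, 7), (6, 0), (6, 1), (6, 2), (6, 3), (6, 4), (6, 5), (6, 6), (6, 7)]

Answer: ........
OOOOOOOO
OOOOOOOO
OOOOOOOO
OOOOOOOO
OOOOOOOO
OOOOOOOO
........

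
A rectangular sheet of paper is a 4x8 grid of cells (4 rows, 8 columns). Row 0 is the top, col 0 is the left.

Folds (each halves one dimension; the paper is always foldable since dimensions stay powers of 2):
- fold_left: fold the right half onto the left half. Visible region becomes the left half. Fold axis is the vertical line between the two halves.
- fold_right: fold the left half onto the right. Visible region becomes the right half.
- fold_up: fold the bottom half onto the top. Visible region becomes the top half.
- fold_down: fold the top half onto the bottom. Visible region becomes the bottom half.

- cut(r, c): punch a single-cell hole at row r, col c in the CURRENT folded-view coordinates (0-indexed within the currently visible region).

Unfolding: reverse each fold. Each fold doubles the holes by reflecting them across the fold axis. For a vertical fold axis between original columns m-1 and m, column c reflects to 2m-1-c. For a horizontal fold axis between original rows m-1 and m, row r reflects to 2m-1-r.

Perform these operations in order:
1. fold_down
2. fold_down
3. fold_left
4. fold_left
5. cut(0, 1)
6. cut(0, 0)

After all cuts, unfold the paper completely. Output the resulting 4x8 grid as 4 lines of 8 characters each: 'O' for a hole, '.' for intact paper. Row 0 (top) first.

Op 1 fold_down: fold axis h@2; visible region now rows[2,4) x cols[0,8) = 2x8
Op 2 fold_down: fold axis h@3; visible region now rows[3,4) x cols[0,8) = 1x8
Op 3 fold_left: fold axis v@4; visible region now rows[3,4) x cols[0,4) = 1x4
Op 4 fold_left: fold axis v@2; visible region now rows[3,4) x cols[0,2) = 1x2
Op 5 cut(0, 1): punch at orig (3,1); cuts so far [(3, 1)]; region rows[3,4) x cols[0,2) = 1x2
Op 6 cut(0, 0): punch at orig (3,0); cuts so far [(3, 0), (3, 1)]; region rows[3,4) x cols[0,2) = 1x2
Unfold 1 (reflect across v@2): 4 holes -> [(3, 0), (3, 1), (3, 2), (3, 3)]
Unfold 2 (reflect across v@4): 8 holes -> [(3, 0), (3, 1), (3, 2), (3, 3), (3, 4), (3, 5), (3, 6), (3, 7)]
Unfold 3 (reflect across h@3): 16 holes -> [(2, 0), (2, 1), (2, 2), (2, 3), (2, 4), (2, 5), (2, 6), (2, 7), (3, 0), (3, 1), (3, 2), (3, 3), (3, 4), (3, 5), (3, 6), (3, 7)]
Unfold 4 (reflect across h@2): 32 holes -> [(0, 0), (0, 1), (0, 2), (0, 3), (0, 4), (0, 5), (0, 6), (0, 7), (1, 0), (1, 1), (1, 2), (1, 3), (1, 4), (1, 5), (1, 6), (1, 7), (2, 0), (2, 1), (2, 2), (2, 3), (2, 4), (2, 5), (2, 6), (2, 7), (3, 0), (3, 1), (3, 2), (3, 3), (3, 4), (3, 5), (3, 6), (3, 7)]

Answer: OOOOOOOO
OOOOOOOO
OOOOOOOO
OOOOOOOO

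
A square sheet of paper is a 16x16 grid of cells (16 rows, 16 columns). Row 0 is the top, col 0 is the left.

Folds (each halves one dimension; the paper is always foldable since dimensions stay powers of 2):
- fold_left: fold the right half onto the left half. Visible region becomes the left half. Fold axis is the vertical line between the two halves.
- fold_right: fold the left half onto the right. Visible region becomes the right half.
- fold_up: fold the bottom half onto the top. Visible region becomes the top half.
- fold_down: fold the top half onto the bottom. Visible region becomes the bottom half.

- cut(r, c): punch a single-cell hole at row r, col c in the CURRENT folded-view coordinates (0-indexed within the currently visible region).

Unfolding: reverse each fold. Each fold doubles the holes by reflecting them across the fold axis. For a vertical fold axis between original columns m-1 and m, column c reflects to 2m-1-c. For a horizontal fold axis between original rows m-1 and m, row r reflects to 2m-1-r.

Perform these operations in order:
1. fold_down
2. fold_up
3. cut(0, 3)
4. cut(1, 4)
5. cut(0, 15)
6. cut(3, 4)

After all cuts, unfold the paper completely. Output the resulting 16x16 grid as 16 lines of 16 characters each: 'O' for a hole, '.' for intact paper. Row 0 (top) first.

Op 1 fold_down: fold axis h@8; visible region now rows[8,16) x cols[0,16) = 8x16
Op 2 fold_up: fold axis h@12; visible region now rows[8,12) x cols[0,16) = 4x16
Op 3 cut(0, 3): punch at orig (8,3); cuts so far [(8, 3)]; region rows[8,12) x cols[0,16) = 4x16
Op 4 cut(1, 4): punch at orig (9,4); cuts so far [(8, 3), (9, 4)]; region rows[8,12) x cols[0,16) = 4x16
Op 5 cut(0, 15): punch at orig (8,15); cuts so far [(8, 3), (8, 15), (9, 4)]; region rows[8,12) x cols[0,16) = 4x16
Op 6 cut(3, 4): punch at orig (11,4); cuts so far [(8, 3), (8, 15), (9, 4), (11, 4)]; region rows[8,12) x cols[0,16) = 4x16
Unfold 1 (reflect across h@12): 8 holes -> [(8, 3), (8, 15), (9, 4), (11, 4), (12, 4), (14, 4), (15, 3), (15, 15)]
Unfold 2 (reflect across h@8): 16 holes -> [(0, 3), (0, 15), (1, 4), (3, 4), (4, 4), (6, 4), (7, 3), (7, 15), (8, 3), (8, 15), (9, 4), (11, 4), (12, 4), (14, 4), (15, 3), (15, 15)]

Answer: ...O...........O
....O...........
................
....O...........
....O...........
................
....O...........
...O...........O
...O...........O
....O...........
................
....O...........
....O...........
................
....O...........
...O...........O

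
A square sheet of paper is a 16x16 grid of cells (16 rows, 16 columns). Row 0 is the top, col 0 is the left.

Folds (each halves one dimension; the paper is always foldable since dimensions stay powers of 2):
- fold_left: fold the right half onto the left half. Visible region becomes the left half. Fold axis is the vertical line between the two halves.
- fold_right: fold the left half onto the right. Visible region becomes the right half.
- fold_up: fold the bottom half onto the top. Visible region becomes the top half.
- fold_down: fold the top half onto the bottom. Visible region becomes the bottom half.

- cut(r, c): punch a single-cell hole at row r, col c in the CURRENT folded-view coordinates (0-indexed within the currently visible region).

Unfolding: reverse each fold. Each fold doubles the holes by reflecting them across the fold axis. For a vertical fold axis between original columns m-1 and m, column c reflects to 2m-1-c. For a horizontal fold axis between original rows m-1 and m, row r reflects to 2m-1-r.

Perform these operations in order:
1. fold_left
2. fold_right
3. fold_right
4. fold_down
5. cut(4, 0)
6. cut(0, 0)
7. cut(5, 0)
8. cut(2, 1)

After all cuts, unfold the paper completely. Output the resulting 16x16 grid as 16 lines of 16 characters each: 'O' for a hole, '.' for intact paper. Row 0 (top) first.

Op 1 fold_left: fold axis v@8; visible region now rows[0,16) x cols[0,8) = 16x8
Op 2 fold_right: fold axis v@4; visible region now rows[0,16) x cols[4,8) = 16x4
Op 3 fold_right: fold axis v@6; visible region now rows[0,16) x cols[6,8) = 16x2
Op 4 fold_down: fold axis h@8; visible region now rows[8,16) x cols[6,8) = 8x2
Op 5 cut(4, 0): punch at orig (12,6); cuts so far [(12, 6)]; region rows[8,16) x cols[6,8) = 8x2
Op 6 cut(0, 0): punch at orig (8,6); cuts so far [(8, 6), (12, 6)]; region rows[8,16) x cols[6,8) = 8x2
Op 7 cut(5, 0): punch at orig (13,6); cuts so far [(8, 6), (12, 6), (13, 6)]; region rows[8,16) x cols[6,8) = 8x2
Op 8 cut(2, 1): punch at orig (10,7); cuts so far [(8, 6), (10, 7), (12, 6), (13, 6)]; region rows[8,16) x cols[6,8) = 8x2
Unfold 1 (reflect across h@8): 8 holes -> [(2, 6), (3, 6), (5, 7), (7, 6), (8, 6), (10, 7), (12, 6), (13, 6)]
Unfold 2 (reflect across v@6): 16 holes -> [(2, 5), (2, 6), (3, 5), (3, 6), (5, 4), (5, 7), (7, 5), (7, 6), (8, 5), (8, 6), (10, 4), (10, 7), (12, 5), (12, 6), (13, 5), (13, 6)]
Unfold 3 (reflect across v@4): 32 holes -> [(2, 1), (2, 2), (2, 5), (2, 6), (3, 1), (3, 2), (3, 5), (3, 6), (5, 0), (5, 3), (5, 4), (5, 7), (7, 1), (7, 2), (7, 5), (7, 6), (8, 1), (8, 2), (8, 5), (8, 6), (10, 0), (10, 3), (10, 4), (10, 7), (12, 1), (12, 2), (12, 5), (12, 6), (13, 1), (13, 2), (13, 5), (13, 6)]
Unfold 4 (reflect across v@8): 64 holes -> [(2, 1), (2, 2), (2, 5), (2, 6), (2, 9), (2, 10), (2, 13), (2, 14), (3, 1), (3, 2), (3, 5), (3, 6), (3, 9), (3, 10), (3, 13), (3, 14), (5, 0), (5, 3), (5, 4), (5, 7), (5, 8), (5, 11), (5, 12), (5, 15), (7, 1), (7, 2), (7, 5), (7, 6), (7, 9), (7, 10), (7, 13), (7, 14), (8, 1), (8, 2), (8, 5), (8, 6), (8, 9), (8, 10), (8, 13), (8, 14), (10, 0), (10, 3), (10, 4), (10, 7), (10, 8), (10, 11), (10, 12), (10, 15), (12, 1), (12, 2), (12, 5), (12, 6), (12, 9), (12, 10), (12, 13), (12, 14), (13, 1), (13, 2), (13, 5), (13, 6), (13, 9), (13, 10), (13, 13), (13, 14)]

Answer: ................
................
.OO..OO..OO..OO.
.OO..OO..OO..OO.
................
O..OO..OO..OO..O
................
.OO..OO..OO..OO.
.OO..OO..OO..OO.
................
O..OO..OO..OO..O
................
.OO..OO..OO..OO.
.OO..OO..OO..OO.
................
................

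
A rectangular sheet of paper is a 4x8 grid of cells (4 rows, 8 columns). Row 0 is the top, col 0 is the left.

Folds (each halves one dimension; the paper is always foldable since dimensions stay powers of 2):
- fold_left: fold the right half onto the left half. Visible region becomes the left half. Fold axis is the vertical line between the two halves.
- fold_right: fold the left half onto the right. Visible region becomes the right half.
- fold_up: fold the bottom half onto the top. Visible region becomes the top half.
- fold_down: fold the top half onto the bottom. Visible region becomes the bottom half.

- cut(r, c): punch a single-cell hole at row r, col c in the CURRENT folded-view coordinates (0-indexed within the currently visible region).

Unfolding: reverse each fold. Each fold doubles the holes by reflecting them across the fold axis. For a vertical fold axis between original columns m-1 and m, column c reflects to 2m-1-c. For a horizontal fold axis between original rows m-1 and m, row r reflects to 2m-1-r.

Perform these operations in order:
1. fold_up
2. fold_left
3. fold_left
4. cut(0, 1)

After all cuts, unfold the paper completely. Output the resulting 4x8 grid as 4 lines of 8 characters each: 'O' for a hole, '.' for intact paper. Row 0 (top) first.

Answer: .OO..OO.
........
........
.OO..OO.

Derivation:
Op 1 fold_up: fold axis h@2; visible region now rows[0,2) x cols[0,8) = 2x8
Op 2 fold_left: fold axis v@4; visible region now rows[0,2) x cols[0,4) = 2x4
Op 3 fold_left: fold axis v@2; visible region now rows[0,2) x cols[0,2) = 2x2
Op 4 cut(0, 1): punch at orig (0,1); cuts so far [(0, 1)]; region rows[0,2) x cols[0,2) = 2x2
Unfold 1 (reflect across v@2): 2 holes -> [(0, 1), (0, 2)]
Unfold 2 (reflect across v@4): 4 holes -> [(0, 1), (0, 2), (0, 5), (0, 6)]
Unfold 3 (reflect across h@2): 8 holes -> [(0, 1), (0, 2), (0, 5), (0, 6), (3, 1), (3, 2), (3, 5), (3, 6)]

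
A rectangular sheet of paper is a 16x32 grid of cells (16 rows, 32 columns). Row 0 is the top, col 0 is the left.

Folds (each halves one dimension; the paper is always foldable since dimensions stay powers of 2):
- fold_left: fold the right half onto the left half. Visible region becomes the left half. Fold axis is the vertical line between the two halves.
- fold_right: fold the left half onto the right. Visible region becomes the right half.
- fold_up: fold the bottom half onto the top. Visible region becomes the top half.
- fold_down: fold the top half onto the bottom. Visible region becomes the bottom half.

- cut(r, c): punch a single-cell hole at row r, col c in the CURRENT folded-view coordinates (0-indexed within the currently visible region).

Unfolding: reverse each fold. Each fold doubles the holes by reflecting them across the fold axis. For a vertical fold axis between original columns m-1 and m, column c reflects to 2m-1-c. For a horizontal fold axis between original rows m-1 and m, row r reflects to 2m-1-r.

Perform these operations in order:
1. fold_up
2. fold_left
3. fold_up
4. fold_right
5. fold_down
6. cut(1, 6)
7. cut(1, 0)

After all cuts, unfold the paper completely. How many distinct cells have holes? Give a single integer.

Op 1 fold_up: fold axis h@8; visible region now rows[0,8) x cols[0,32) = 8x32
Op 2 fold_left: fold axis v@16; visible region now rows[0,8) x cols[0,16) = 8x16
Op 3 fold_up: fold axis h@4; visible region now rows[0,4) x cols[0,16) = 4x16
Op 4 fold_right: fold axis v@8; visible region now rows[0,4) x cols[8,16) = 4x8
Op 5 fold_down: fold axis h@2; visible region now rows[2,4) x cols[8,16) = 2x8
Op 6 cut(1, 6): punch at orig (3,14); cuts so far [(3, 14)]; region rows[2,4) x cols[8,16) = 2x8
Op 7 cut(1, 0): punch at orig (3,8); cuts so far [(3, 8), (3, 14)]; region rows[2,4) x cols[8,16) = 2x8
Unfold 1 (reflect across h@2): 4 holes -> [(0, 8), (0, 14), (3, 8), (3, 14)]
Unfold 2 (reflect across v@8): 8 holes -> [(0, 1), (0, 7), (0, 8), (0, 14), (3, 1), (3, 7), (3, 8), (3, 14)]
Unfold 3 (reflect across h@4): 16 holes -> [(0, 1), (0, 7), (0, 8), (0, 14), (3, 1), (3, 7), (3, 8), (3, 14), (4, 1), (4, 7), (4, 8), (4, 14), (7, 1), (7, 7), (7, 8), (7, 14)]
Unfold 4 (reflect across v@16): 32 holes -> [(0, 1), (0, 7), (0, 8), (0, 14), (0, 17), (0, 23), (0, 24), (0, 30), (3, 1), (3, 7), (3, 8), (3, 14), (3, 17), (3, 23), (3, 24), (3, 30), (4, 1), (4, 7), (4, 8), (4, 14), (4, 17), (4, 23), (4, 24), (4, 30), (7, 1), (7, 7), (7, 8), (7, 14), (7, 17), (7, 23), (7, 24), (7, 30)]
Unfold 5 (reflect across h@8): 64 holes -> [(0, 1), (0, 7), (0, 8), (0, 14), (0, 17), (0, 23), (0, 24), (0, 30), (3, 1), (3, 7), (3, 8), (3, 14), (3, 17), (3, 23), (3, 24), (3, 30), (4, 1), (4, 7), (4, 8), (4, 14), (4, 17), (4, 23), (4, 24), (4, 30), (7, 1), (7, 7), (7, 8), (7, 14), (7, 17), (7, 23), (7, 24), (7, 30), (8, 1), (8, 7), (8, 8), (8, 14), (8, 17), (8, 23), (8, 24), (8, 30), (11, 1), (11, 7), (11, 8), (11, 14), (11, 17), (11, 23), (11, 24), (11, 30), (12, 1), (12, 7), (12, 8), (12, 14), (12, 17), (12, 23), (12, 24), (12, 30), (15, 1), (15, 7), (15, 8), (15, 14), (15, 17), (15, 23), (15, 24), (15, 30)]

Answer: 64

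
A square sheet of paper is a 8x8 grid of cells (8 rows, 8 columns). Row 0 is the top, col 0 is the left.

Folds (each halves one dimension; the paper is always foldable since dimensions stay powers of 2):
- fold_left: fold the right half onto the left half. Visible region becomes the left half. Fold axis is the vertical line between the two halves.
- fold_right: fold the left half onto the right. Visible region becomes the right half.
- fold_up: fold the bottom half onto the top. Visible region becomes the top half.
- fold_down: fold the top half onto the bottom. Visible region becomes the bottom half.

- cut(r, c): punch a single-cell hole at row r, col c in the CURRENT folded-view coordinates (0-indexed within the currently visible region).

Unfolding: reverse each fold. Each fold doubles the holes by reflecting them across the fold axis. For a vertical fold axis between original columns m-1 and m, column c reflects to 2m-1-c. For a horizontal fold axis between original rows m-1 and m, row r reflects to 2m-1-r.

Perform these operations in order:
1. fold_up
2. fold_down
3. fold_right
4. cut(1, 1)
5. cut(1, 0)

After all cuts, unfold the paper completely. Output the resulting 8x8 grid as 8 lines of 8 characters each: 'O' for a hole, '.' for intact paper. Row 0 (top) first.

Op 1 fold_up: fold axis h@4; visible region now rows[0,4) x cols[0,8) = 4x8
Op 2 fold_down: fold axis h@2; visible region now rows[2,4) x cols[0,8) = 2x8
Op 3 fold_right: fold axis v@4; visible region now rows[2,4) x cols[4,8) = 2x4
Op 4 cut(1, 1): punch at orig (3,5); cuts so far [(3, 5)]; region rows[2,4) x cols[4,8) = 2x4
Op 5 cut(1, 0): punch at orig (3,4); cuts so far [(3, 4), (3, 5)]; region rows[2,4) x cols[4,8) = 2x4
Unfold 1 (reflect across v@4): 4 holes -> [(3, 2), (3, 3), (3, 4), (3, 5)]
Unfold 2 (reflect across h@2): 8 holes -> [(0, 2), (0, 3), (0, 4), (0, 5), (3, 2), (3, 3), (3, 4), (3, 5)]
Unfold 3 (reflect across h@4): 16 holes -> [(0, 2), (0, 3), (0, 4), (0, 5), (3, 2), (3, 3), (3, 4), (3, 5), (4, 2), (4, 3), (4, 4), (4, 5), (7, 2), (7, 3), (7, 4), (7, 5)]

Answer: ..OOOO..
........
........
..OOOO..
..OOOO..
........
........
..OOOO..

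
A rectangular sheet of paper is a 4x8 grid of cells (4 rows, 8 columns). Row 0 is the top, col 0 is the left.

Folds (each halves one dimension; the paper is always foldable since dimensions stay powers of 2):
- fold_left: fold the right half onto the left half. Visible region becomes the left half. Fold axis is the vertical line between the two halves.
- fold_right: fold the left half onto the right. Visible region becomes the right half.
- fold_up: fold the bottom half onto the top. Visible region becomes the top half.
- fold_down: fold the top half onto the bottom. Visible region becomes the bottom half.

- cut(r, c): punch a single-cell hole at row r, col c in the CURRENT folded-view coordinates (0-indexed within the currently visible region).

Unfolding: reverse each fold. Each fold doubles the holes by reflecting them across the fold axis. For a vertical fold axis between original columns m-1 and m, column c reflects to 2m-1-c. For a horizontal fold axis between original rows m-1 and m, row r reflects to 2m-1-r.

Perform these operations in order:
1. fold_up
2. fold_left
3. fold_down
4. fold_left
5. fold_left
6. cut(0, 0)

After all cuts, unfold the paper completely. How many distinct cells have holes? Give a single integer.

Answer: 32

Derivation:
Op 1 fold_up: fold axis h@2; visible region now rows[0,2) x cols[0,8) = 2x8
Op 2 fold_left: fold axis v@4; visible region now rows[0,2) x cols[0,4) = 2x4
Op 3 fold_down: fold axis h@1; visible region now rows[1,2) x cols[0,4) = 1x4
Op 4 fold_left: fold axis v@2; visible region now rows[1,2) x cols[0,2) = 1x2
Op 5 fold_left: fold axis v@1; visible region now rows[1,2) x cols[0,1) = 1x1
Op 6 cut(0, 0): punch at orig (1,0); cuts so far [(1, 0)]; region rows[1,2) x cols[0,1) = 1x1
Unfold 1 (reflect across v@1): 2 holes -> [(1, 0), (1, 1)]
Unfold 2 (reflect across v@2): 4 holes -> [(1, 0), (1, 1), (1, 2), (1, 3)]
Unfold 3 (reflect across h@1): 8 holes -> [(0, 0), (0, 1), (0, 2), (0, 3), (1, 0), (1, 1), (1, 2), (1, 3)]
Unfold 4 (reflect across v@4): 16 holes -> [(0, 0), (0, 1), (0, 2), (0, 3), (0, 4), (0, 5), (0, 6), (0, 7), (1, 0), (1, 1), (1, 2), (1, 3), (1, 4), (1, 5), (1, 6), (1, 7)]
Unfold 5 (reflect across h@2): 32 holes -> [(0, 0), (0, 1), (0, 2), (0, 3), (0, 4), (0, 5), (0, 6), (0, 7), (1, 0), (1, 1), (1, 2), (1, 3), (1, 4), (1, 5), (1, 6), (1, 7), (2, 0), (2, 1), (2, 2), (2, 3), (2, 4), (2, 5), (2, 6), (2, 7), (3, 0), (3, 1), (3, 2), (3, 3), (3, 4), (3, 5), (3, 6), (3, 7)]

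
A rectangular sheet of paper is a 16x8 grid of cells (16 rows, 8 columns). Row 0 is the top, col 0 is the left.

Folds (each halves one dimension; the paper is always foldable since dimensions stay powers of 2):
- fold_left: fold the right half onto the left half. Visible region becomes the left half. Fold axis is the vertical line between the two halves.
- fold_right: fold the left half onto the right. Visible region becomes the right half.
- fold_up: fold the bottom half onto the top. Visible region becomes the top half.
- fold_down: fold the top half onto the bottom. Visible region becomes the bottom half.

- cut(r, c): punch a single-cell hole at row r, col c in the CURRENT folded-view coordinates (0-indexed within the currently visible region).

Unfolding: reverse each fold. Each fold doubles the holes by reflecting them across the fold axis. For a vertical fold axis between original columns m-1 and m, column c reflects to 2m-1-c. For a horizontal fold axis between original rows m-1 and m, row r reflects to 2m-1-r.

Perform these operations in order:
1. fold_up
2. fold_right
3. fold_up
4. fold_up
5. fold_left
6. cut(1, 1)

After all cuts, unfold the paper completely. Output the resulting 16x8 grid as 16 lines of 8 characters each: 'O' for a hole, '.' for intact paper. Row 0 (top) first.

Op 1 fold_up: fold axis h@8; visible region now rows[0,8) x cols[0,8) = 8x8
Op 2 fold_right: fold axis v@4; visible region now rows[0,8) x cols[4,8) = 8x4
Op 3 fold_up: fold axis h@4; visible region now rows[0,4) x cols[4,8) = 4x4
Op 4 fold_up: fold axis h@2; visible region now rows[0,2) x cols[4,8) = 2x4
Op 5 fold_left: fold axis v@6; visible region now rows[0,2) x cols[4,6) = 2x2
Op 6 cut(1, 1): punch at orig (1,5); cuts so far [(1, 5)]; region rows[0,2) x cols[4,6) = 2x2
Unfold 1 (reflect across v@6): 2 holes -> [(1, 5), (1, 6)]
Unfold 2 (reflect across h@2): 4 holes -> [(1, 5), (1, 6), (2, 5), (2, 6)]
Unfold 3 (reflect across h@4): 8 holes -> [(1, 5), (1, 6), (2, 5), (2, 6), (5, 5), (5, 6), (6, 5), (6, 6)]
Unfold 4 (reflect across v@4): 16 holes -> [(1, 1), (1, 2), (1, 5), (1, 6), (2, 1), (2, 2), (2, 5), (2, 6), (5, 1), (5, 2), (5, 5), (5, 6), (6, 1), (6, 2), (6, 5), (6, 6)]
Unfold 5 (reflect across h@8): 32 holes -> [(1, 1), (1, 2), (1, 5), (1, 6), (2, 1), (2, 2), (2, 5), (2, 6), (5, 1), (5, 2), (5, 5), (5, 6), (6, 1), (6, 2), (6, 5), (6, 6), (9, 1), (9, 2), (9, 5), (9, 6), (10, 1), (10, 2), (10, 5), (10, 6), (13, 1), (13, 2), (13, 5), (13, 6), (14, 1), (14, 2), (14, 5), (14, 6)]

Answer: ........
.OO..OO.
.OO..OO.
........
........
.OO..OO.
.OO..OO.
........
........
.OO..OO.
.OO..OO.
........
........
.OO..OO.
.OO..OO.
........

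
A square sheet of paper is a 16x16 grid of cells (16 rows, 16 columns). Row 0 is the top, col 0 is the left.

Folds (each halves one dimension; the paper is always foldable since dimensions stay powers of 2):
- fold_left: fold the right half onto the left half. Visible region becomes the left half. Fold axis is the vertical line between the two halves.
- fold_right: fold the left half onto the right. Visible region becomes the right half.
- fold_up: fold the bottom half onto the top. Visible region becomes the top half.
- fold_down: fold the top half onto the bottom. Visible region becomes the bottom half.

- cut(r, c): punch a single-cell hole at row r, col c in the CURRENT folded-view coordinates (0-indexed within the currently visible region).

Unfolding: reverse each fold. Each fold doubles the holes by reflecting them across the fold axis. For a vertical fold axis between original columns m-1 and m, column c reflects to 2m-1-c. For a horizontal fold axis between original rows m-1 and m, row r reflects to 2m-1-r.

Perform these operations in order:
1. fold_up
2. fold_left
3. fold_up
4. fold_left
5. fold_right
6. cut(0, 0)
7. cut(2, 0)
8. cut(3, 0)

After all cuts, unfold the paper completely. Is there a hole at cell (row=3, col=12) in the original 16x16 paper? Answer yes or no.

Op 1 fold_up: fold axis h@8; visible region now rows[0,8) x cols[0,16) = 8x16
Op 2 fold_left: fold axis v@8; visible region now rows[0,8) x cols[0,8) = 8x8
Op 3 fold_up: fold axis h@4; visible region now rows[0,4) x cols[0,8) = 4x8
Op 4 fold_left: fold axis v@4; visible region now rows[0,4) x cols[0,4) = 4x4
Op 5 fold_right: fold axis v@2; visible region now rows[0,4) x cols[2,4) = 4x2
Op 6 cut(0, 0): punch at orig (0,2); cuts so far [(0, 2)]; region rows[0,4) x cols[2,4) = 4x2
Op 7 cut(2, 0): punch at orig (2,2); cuts so far [(0, 2), (2, 2)]; region rows[0,4) x cols[2,4) = 4x2
Op 8 cut(3, 0): punch at orig (3,2); cuts so far [(0, 2), (2, 2), (3, 2)]; region rows[0,4) x cols[2,4) = 4x2
Unfold 1 (reflect across v@2): 6 holes -> [(0, 1), (0, 2), (2, 1), (2, 2), (3, 1), (3, 2)]
Unfold 2 (reflect across v@4): 12 holes -> [(0, 1), (0, 2), (0, 5), (0, 6), (2, 1), (2, 2), (2, 5), (2, 6), (3, 1), (3, 2), (3, 5), (3, 6)]
Unfold 3 (reflect across h@4): 24 holes -> [(0, 1), (0, 2), (0, 5), (0, 6), (2, 1), (2, 2), (2, 5), (2, 6), (3, 1), (3, 2), (3, 5), (3, 6), (4, 1), (4, 2), (4, 5), (4, 6), (5, 1), (5, 2), (5, 5), (5, 6), (7, 1), (7, 2), (7, 5), (7, 6)]
Unfold 4 (reflect across v@8): 48 holes -> [(0, 1), (0, 2), (0, 5), (0, 6), (0, 9), (0, 10), (0, 13), (0, 14), (2, 1), (2, 2), (2, 5), (2, 6), (2, 9), (2, 10), (2, 13), (2, 14), (3, 1), (3, 2), (3, 5), (3, 6), (3, 9), (3, 10), (3, 13), (3, 14), (4, 1), (4, 2), (4, 5), (4, 6), (4, 9), (4, 10), (4, 13), (4, 14), (5, 1), (5, 2), (5, 5), (5, 6), (5, 9), (5, 10), (5, 13), (5, 14), (7, 1), (7, 2), (7, 5), (7, 6), (7, 9), (7, 10), (7, 13), (7, 14)]
Unfold 5 (reflect across h@8): 96 holes -> [(0, 1), (0, 2), (0, 5), (0, 6), (0, 9), (0, 10), (0, 13), (0, 14), (2, 1), (2, 2), (2, 5), (2, 6), (2, 9), (2, 10), (2, 13), (2, 14), (3, 1), (3, 2), (3, 5), (3, 6), (3, 9), (3, 10), (3, 13), (3, 14), (4, 1), (4, 2), (4, 5), (4, 6), (4, 9), (4, 10), (4, 13), (4, 14), (5, 1), (5, 2), (5, 5), (5, 6), (5, 9), (5, 10), (5, 13), (5, 14), (7, 1), (7, 2), (7, 5), (7, 6), (7, 9), (7, 10), (7, 13), (7, 14), (8, 1), (8, 2), (8, 5), (8, 6), (8, 9), (8, 10), (8, 13), (8, 14), (10, 1), (10, 2), (10, 5), (10, 6), (10, 9), (10, 10), (10, 13), (10, 14), (11, 1), (11, 2), (11, 5), (11, 6), (11, 9), (11, 10), (11, 13), (11, 14), (12, 1), (12, 2), (12, 5), (12, 6), (12, 9), (12, 10), (12, 13), (12, 14), (13, 1), (13, 2), (13, 5), (13, 6), (13, 9), (13, 10), (13, 13), (13, 14), (15, 1), (15, 2), (15, 5), (15, 6), (15, 9), (15, 10), (15, 13), (15, 14)]
Holes: [(0, 1), (0, 2), (0, 5), (0, 6), (0, 9), (0, 10), (0, 13), (0, 14), (2, 1), (2, 2), (2, 5), (2, 6), (2, 9), (2, 10), (2, 13), (2, 14), (3, 1), (3, 2), (3, 5), (3, 6), (3, 9), (3, 10), (3, 13), (3, 14), (4, 1), (4, 2), (4, 5), (4, 6), (4, 9), (4, 10), (4, 13), (4, 14), (5, 1), (5, 2), (5, 5), (5, 6), (5, 9), (5, 10), (5, 13), (5, 14), (7, 1), (7, 2), (7, 5), (7, 6), (7, 9), (7, 10), (7, 13), (7, 14), (8, 1), (8, 2), (8, 5), (8, 6), (8, 9), (8, 10), (8, 13), (8, 14), (10, 1), (10, 2), (10, 5), (10, 6), (10, 9), (10, 10), (10, 13), (10, 14), (11, 1), (11, 2), (11, 5), (11, 6), (11, 9), (11, 10), (11, 13), (11, 14), (12, 1), (12, 2), (12, 5), (12, 6), (12, 9), (12, 10), (12, 13), (12, 14), (13, 1), (13, 2), (13, 5), (13, 6), (13, 9), (13, 10), (13, 13), (13, 14), (15, 1), (15, 2), (15, 5), (15, 6), (15, 9), (15, 10), (15, 13), (15, 14)]

Answer: no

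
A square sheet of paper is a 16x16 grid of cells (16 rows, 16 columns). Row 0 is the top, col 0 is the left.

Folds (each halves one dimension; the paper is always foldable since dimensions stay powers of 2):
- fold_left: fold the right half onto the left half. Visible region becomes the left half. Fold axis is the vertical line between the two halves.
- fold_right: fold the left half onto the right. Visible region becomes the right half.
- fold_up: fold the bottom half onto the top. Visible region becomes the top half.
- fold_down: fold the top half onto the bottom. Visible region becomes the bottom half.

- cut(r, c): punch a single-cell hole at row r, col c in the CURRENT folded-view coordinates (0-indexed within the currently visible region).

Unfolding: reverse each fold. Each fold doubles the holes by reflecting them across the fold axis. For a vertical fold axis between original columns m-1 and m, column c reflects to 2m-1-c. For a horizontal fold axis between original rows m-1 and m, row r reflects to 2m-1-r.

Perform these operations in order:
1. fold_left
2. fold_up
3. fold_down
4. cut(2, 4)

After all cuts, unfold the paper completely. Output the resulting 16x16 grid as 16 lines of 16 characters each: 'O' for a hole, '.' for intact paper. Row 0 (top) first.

Answer: ................
....O......O....
................
................
................
................
....O......O....
................
................
....O......O....
................
................
................
................
....O......O....
................

Derivation:
Op 1 fold_left: fold axis v@8; visible region now rows[0,16) x cols[0,8) = 16x8
Op 2 fold_up: fold axis h@8; visible region now rows[0,8) x cols[0,8) = 8x8
Op 3 fold_down: fold axis h@4; visible region now rows[4,8) x cols[0,8) = 4x8
Op 4 cut(2, 4): punch at orig (6,4); cuts so far [(6, 4)]; region rows[4,8) x cols[0,8) = 4x8
Unfold 1 (reflect across h@4): 2 holes -> [(1, 4), (6, 4)]
Unfold 2 (reflect across h@8): 4 holes -> [(1, 4), (6, 4), (9, 4), (14, 4)]
Unfold 3 (reflect across v@8): 8 holes -> [(1, 4), (1, 11), (6, 4), (6, 11), (9, 4), (9, 11), (14, 4), (14, 11)]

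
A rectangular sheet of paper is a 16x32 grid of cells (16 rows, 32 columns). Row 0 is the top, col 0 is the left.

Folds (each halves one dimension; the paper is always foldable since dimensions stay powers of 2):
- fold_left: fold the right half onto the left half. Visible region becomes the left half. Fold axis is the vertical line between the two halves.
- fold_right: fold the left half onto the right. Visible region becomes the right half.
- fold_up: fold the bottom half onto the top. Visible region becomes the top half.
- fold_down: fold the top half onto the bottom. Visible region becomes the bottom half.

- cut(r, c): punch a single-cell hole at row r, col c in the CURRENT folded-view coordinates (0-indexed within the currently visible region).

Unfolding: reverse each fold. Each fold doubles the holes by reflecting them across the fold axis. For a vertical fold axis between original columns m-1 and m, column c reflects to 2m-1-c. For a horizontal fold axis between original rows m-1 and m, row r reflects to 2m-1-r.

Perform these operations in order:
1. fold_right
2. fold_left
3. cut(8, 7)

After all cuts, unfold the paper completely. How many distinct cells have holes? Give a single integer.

Answer: 4

Derivation:
Op 1 fold_right: fold axis v@16; visible region now rows[0,16) x cols[16,32) = 16x16
Op 2 fold_left: fold axis v@24; visible region now rows[0,16) x cols[16,24) = 16x8
Op 3 cut(8, 7): punch at orig (8,23); cuts so far [(8, 23)]; region rows[0,16) x cols[16,24) = 16x8
Unfold 1 (reflect across v@24): 2 holes -> [(8, 23), (8, 24)]
Unfold 2 (reflect across v@16): 4 holes -> [(8, 7), (8, 8), (8, 23), (8, 24)]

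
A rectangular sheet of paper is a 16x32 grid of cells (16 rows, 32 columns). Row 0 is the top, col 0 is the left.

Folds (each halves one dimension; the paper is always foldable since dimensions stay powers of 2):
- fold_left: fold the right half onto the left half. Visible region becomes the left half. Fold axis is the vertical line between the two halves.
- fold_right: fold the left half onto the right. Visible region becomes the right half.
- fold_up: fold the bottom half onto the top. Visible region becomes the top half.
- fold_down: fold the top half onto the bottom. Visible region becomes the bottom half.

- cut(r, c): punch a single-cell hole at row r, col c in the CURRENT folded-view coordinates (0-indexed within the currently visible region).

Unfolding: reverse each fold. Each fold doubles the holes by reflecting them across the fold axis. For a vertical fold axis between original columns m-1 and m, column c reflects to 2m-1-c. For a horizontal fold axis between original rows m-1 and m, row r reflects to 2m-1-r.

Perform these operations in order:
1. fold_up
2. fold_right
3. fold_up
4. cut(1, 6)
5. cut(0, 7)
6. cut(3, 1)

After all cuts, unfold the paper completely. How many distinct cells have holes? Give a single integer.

Answer: 24

Derivation:
Op 1 fold_up: fold axis h@8; visible region now rows[0,8) x cols[0,32) = 8x32
Op 2 fold_right: fold axis v@16; visible region now rows[0,8) x cols[16,32) = 8x16
Op 3 fold_up: fold axis h@4; visible region now rows[0,4) x cols[16,32) = 4x16
Op 4 cut(1, 6): punch at orig (1,22); cuts so far [(1, 22)]; region rows[0,4) x cols[16,32) = 4x16
Op 5 cut(0, 7): punch at orig (0,23); cuts so far [(0, 23), (1, 22)]; region rows[0,4) x cols[16,32) = 4x16
Op 6 cut(3, 1): punch at orig (3,17); cuts so far [(0, 23), (1, 22), (3, 17)]; region rows[0,4) x cols[16,32) = 4x16
Unfold 1 (reflect across h@4): 6 holes -> [(0, 23), (1, 22), (3, 17), (4, 17), (6, 22), (7, 23)]
Unfold 2 (reflect across v@16): 12 holes -> [(0, 8), (0, 23), (1, 9), (1, 22), (3, 14), (3, 17), (4, 14), (4, 17), (6, 9), (6, 22), (7, 8), (7, 23)]
Unfold 3 (reflect across h@8): 24 holes -> [(0, 8), (0, 23), (1, 9), (1, 22), (3, 14), (3, 17), (4, 14), (4, 17), (6, 9), (6, 22), (7, 8), (7, 23), (8, 8), (8, 23), (9, 9), (9, 22), (11, 14), (11, 17), (12, 14), (12, 17), (14, 9), (14, 22), (15, 8), (15, 23)]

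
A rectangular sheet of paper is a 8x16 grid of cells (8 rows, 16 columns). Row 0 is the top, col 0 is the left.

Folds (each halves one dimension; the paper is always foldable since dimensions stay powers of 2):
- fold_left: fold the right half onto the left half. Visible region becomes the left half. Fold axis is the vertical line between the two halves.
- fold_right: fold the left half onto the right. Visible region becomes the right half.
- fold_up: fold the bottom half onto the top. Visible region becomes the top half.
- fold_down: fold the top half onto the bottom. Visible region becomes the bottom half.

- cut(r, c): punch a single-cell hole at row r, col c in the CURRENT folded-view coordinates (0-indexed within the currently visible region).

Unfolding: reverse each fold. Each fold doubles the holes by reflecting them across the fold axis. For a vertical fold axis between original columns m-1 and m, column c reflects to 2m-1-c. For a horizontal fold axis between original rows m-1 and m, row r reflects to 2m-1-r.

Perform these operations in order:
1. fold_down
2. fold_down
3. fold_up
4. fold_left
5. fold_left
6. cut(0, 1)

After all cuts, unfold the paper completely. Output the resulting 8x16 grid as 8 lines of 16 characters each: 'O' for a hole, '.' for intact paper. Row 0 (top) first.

Answer: .O....O..O....O.
.O....O..O....O.
.O....O..O....O.
.O....O..O....O.
.O....O..O....O.
.O....O..O....O.
.O....O..O....O.
.O....O..O....O.

Derivation:
Op 1 fold_down: fold axis h@4; visible region now rows[4,8) x cols[0,16) = 4x16
Op 2 fold_down: fold axis h@6; visible region now rows[6,8) x cols[0,16) = 2x16
Op 3 fold_up: fold axis h@7; visible region now rows[6,7) x cols[0,16) = 1x16
Op 4 fold_left: fold axis v@8; visible region now rows[6,7) x cols[0,8) = 1x8
Op 5 fold_left: fold axis v@4; visible region now rows[6,7) x cols[0,4) = 1x4
Op 6 cut(0, 1): punch at orig (6,1); cuts so far [(6, 1)]; region rows[6,7) x cols[0,4) = 1x4
Unfold 1 (reflect across v@4): 2 holes -> [(6, 1), (6, 6)]
Unfold 2 (reflect across v@8): 4 holes -> [(6, 1), (6, 6), (6, 9), (6, 14)]
Unfold 3 (reflect across h@7): 8 holes -> [(6, 1), (6, 6), (6, 9), (6, 14), (7, 1), (7, 6), (7, 9), (7, 14)]
Unfold 4 (reflect across h@6): 16 holes -> [(4, 1), (4, 6), (4, 9), (4, 14), (5, 1), (5, 6), (5, 9), (5, 14), (6, 1), (6, 6), (6, 9), (6, 14), (7, 1), (7, 6), (7, 9), (7, 14)]
Unfold 5 (reflect across h@4): 32 holes -> [(0, 1), (0, 6), (0, 9), (0, 14), (1, 1), (1, 6), (1, 9), (1, 14), (2, 1), (2, 6), (2, 9), (2, 14), (3, 1), (3, 6), (3, 9), (3, 14), (4, 1), (4, 6), (4, 9), (4, 14), (5, 1), (5, 6), (5, 9), (5, 14), (6, 1), (6, 6), (6, 9), (6, 14), (7, 1), (7, 6), (7, 9), (7, 14)]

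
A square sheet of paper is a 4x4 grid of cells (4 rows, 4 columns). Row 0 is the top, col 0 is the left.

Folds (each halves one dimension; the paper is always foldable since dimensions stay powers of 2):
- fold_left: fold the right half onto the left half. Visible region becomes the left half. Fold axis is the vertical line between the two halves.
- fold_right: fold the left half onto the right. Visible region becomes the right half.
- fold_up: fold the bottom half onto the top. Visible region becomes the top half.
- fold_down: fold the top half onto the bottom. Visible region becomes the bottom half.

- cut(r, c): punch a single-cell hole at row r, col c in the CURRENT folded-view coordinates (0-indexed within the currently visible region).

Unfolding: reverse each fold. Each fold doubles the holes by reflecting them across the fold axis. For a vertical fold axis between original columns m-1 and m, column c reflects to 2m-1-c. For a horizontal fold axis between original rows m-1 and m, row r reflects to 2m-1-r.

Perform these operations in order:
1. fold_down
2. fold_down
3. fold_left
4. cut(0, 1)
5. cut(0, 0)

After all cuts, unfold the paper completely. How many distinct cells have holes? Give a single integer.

Answer: 16

Derivation:
Op 1 fold_down: fold axis h@2; visible region now rows[2,4) x cols[0,4) = 2x4
Op 2 fold_down: fold axis h@3; visible region now rows[3,4) x cols[0,4) = 1x4
Op 3 fold_left: fold axis v@2; visible region now rows[3,4) x cols[0,2) = 1x2
Op 4 cut(0, 1): punch at orig (3,1); cuts so far [(3, 1)]; region rows[3,4) x cols[0,2) = 1x2
Op 5 cut(0, 0): punch at orig (3,0); cuts so far [(3, 0), (3, 1)]; region rows[3,4) x cols[0,2) = 1x2
Unfold 1 (reflect across v@2): 4 holes -> [(3, 0), (3, 1), (3, 2), (3, 3)]
Unfold 2 (reflect across h@3): 8 holes -> [(2, 0), (2, 1), (2, 2), (2, 3), (3, 0), (3, 1), (3, 2), (3, 3)]
Unfold 3 (reflect across h@2): 16 holes -> [(0, 0), (0, 1), (0, 2), (0, 3), (1, 0), (1, 1), (1, 2), (1, 3), (2, 0), (2, 1), (2, 2), (2, 3), (3, 0), (3, 1), (3, 2), (3, 3)]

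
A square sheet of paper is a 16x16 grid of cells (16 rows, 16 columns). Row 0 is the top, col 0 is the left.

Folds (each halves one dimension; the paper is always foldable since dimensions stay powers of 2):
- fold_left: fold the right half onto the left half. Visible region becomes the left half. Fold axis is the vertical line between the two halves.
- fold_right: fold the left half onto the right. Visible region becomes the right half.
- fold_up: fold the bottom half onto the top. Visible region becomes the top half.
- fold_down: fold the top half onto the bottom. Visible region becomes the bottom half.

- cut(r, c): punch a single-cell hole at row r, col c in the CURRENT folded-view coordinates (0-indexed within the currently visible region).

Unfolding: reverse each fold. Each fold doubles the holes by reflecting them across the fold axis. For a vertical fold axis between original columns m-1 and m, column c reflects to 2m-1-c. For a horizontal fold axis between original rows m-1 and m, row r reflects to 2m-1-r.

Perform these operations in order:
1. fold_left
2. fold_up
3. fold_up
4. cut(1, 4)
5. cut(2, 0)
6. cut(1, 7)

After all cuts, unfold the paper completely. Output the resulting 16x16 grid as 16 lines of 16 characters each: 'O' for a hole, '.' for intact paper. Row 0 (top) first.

Op 1 fold_left: fold axis v@8; visible region now rows[0,16) x cols[0,8) = 16x8
Op 2 fold_up: fold axis h@8; visible region now rows[0,8) x cols[0,8) = 8x8
Op 3 fold_up: fold axis h@4; visible region now rows[0,4) x cols[0,8) = 4x8
Op 4 cut(1, 4): punch at orig (1,4); cuts so far [(1, 4)]; region rows[0,4) x cols[0,8) = 4x8
Op 5 cut(2, 0): punch at orig (2,0); cuts so far [(1, 4), (2, 0)]; region rows[0,4) x cols[0,8) = 4x8
Op 6 cut(1, 7): punch at orig (1,7); cuts so far [(1, 4), (1, 7), (2, 0)]; region rows[0,4) x cols[0,8) = 4x8
Unfold 1 (reflect across h@4): 6 holes -> [(1, 4), (1, 7), (2, 0), (5, 0), (6, 4), (6, 7)]
Unfold 2 (reflect across h@8): 12 holes -> [(1, 4), (1, 7), (2, 0), (5, 0), (6, 4), (6, 7), (9, 4), (9, 7), (10, 0), (13, 0), (14, 4), (14, 7)]
Unfold 3 (reflect across v@8): 24 holes -> [(1, 4), (1, 7), (1, 8), (1, 11), (2, 0), (2, 15), (5, 0), (5, 15), (6, 4), (6, 7), (6, 8), (6, 11), (9, 4), (9, 7), (9, 8), (9, 11), (10, 0), (10, 15), (13, 0), (13, 15), (14, 4), (14, 7), (14, 8), (14, 11)]

Answer: ................
....O..OO..O....
O..............O
................
................
O..............O
....O..OO..O....
................
................
....O..OO..O....
O..............O
................
................
O..............O
....O..OO..O....
................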